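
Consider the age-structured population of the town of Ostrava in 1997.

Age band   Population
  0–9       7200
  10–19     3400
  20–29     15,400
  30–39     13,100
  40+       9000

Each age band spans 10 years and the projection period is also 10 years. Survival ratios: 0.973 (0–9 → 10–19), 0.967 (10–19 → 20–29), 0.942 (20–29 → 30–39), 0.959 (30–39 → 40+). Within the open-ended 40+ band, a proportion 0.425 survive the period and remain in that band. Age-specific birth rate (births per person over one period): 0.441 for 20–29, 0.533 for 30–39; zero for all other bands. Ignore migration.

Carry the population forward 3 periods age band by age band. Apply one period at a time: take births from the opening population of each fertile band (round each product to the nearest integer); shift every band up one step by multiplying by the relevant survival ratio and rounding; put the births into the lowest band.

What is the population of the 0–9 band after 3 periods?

4639

Numbering the bands 1..5 from youngest to oldest:
[period 1]
Births: 15400 * 0.441 = 6791, 13100 * 0.533 = 6982 → total 13773
Band 2: 7200 * 0.973 = 7006
Band 3: 3400 * 0.967 = 3288
Band 4: 15400 * 0.942 = 14507
Band 5: 13100 * 0.959 + 9000 * 0.425 = 12563 + 3825 = 16388
End of period: [13773, 7006, 3288, 14507, 16388]
[period 2]
Births: 3288 * 0.441 = 1450, 14507 * 0.533 = 7732 → total 9182
Band 2: 13773 * 0.973 = 13401
Band 3: 7006 * 0.967 = 6775
Band 4: 3288 * 0.942 = 3097
Band 5: 14507 * 0.959 + 16388 * 0.425 = 13912 + 6965 = 20877
End of period: [9182, 13401, 6775, 3097, 20877]
[period 3]
Births: 6775 * 0.441 = 2988, 3097 * 0.533 = 1651 → total 4639
Band 2: 9182 * 0.973 = 8934
Band 3: 13401 * 0.967 = 12959
Band 4: 6775 * 0.942 = 6382
Band 5: 3097 * 0.959 + 20877 * 0.425 = 2970 + 8873 = 11843
End of period: [4639, 8934, 12959, 6382, 11843]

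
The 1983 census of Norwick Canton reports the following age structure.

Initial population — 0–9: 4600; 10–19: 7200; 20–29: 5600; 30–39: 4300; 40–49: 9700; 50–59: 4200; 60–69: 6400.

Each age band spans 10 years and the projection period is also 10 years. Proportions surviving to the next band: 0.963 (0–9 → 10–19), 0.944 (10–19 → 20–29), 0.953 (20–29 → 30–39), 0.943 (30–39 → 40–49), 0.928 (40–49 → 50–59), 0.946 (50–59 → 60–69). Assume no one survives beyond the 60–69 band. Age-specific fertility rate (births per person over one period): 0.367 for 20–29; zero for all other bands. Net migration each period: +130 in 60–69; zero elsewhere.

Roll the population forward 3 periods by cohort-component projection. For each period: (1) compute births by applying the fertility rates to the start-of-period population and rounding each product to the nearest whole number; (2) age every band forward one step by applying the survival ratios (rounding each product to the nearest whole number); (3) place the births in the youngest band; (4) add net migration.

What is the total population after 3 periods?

(Groups numbered youngest = 1 to oldest = 7.)
Period 1.
Births: 5600 × 0.367 = 2055
Group 2: 4600 × 0.963 = 4430
Group 3: 7200 × 0.944 = 6797
Group 4: 5600 × 0.953 = 5337
Group 5: 4300 × 0.943 = 4055
Group 6: 9700 × 0.928 = 9002
Group 7: 4200 × 0.946 = 3973
Net migration: Group 7 + 130 → 4103
Giving 2055 / 4430 / 6797 / 5337 / 4055 / 9002 / 4103.
Period 2.
Births: 6797 × 0.367 = 2494
Group 2: 2055 × 0.963 = 1979
Group 3: 4430 × 0.944 = 4182
Group 4: 6797 × 0.953 = 6478
Group 5: 5337 × 0.943 = 5033
Group 6: 4055 × 0.928 = 3763
Group 7: 9002 × 0.946 = 8516
Net migration: Group 7 + 130 → 8646
Giving 2494 / 1979 / 4182 / 6478 / 5033 / 3763 / 8646.
Period 3.
Births: 4182 × 0.367 = 1535
Group 2: 2494 × 0.963 = 2402
Group 3: 1979 × 0.944 = 1868
Group 4: 4182 × 0.953 = 3985
Group 5: 6478 × 0.943 = 6109
Group 6: 5033 × 0.928 = 4671
Group 7: 3763 × 0.946 = 3560
Net migration: Group 7 + 130 → 3690
Giving 1535 / 2402 / 1868 / 3985 / 6109 / 4671 / 3690.
Total after period 3: 1535 + 2402 + 1868 + 3985 + 6109 + 4671 + 3690 = 24260

24260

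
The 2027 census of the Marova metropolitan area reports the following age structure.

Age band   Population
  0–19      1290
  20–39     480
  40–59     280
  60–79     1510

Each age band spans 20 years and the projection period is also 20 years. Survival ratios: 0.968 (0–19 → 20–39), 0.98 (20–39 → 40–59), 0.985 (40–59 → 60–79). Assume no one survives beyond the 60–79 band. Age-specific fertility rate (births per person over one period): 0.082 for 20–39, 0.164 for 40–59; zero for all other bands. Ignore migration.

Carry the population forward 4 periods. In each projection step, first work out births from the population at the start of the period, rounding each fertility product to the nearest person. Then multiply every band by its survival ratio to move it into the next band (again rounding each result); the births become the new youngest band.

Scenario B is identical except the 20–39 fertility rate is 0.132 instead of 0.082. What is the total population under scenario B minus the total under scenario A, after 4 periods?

Period 1.
Births: 480 × 0.082 = 39, 280 × 0.164 = 46 → 85
20–39: 1290 × 0.968 = 1249
40–59: 480 × 0.98 = 470
60–79: 280 × 0.985 = 276
End of period: [85, 1249, 470, 276]
Period 2.
Births: 1249 × 0.082 = 102, 470 × 0.164 = 77 → 179
20–39: 85 × 0.968 = 82
40–59: 1249 × 0.98 = 1224
60–79: 470 × 0.985 = 463
End of period: [179, 82, 1224, 463]
Period 3.
Births: 82 × 0.082 = 7, 1224 × 0.164 = 201 → 208
20–39: 179 × 0.968 = 173
40–59: 82 × 0.98 = 80
60–79: 1224 × 0.985 = 1206
End of period: [208, 173, 80, 1206]
Period 4.
Births: 173 × 0.082 = 14, 80 × 0.164 = 13 → 27
20–39: 208 × 0.968 = 201
40–59: 173 × 0.98 = 170
60–79: 80 × 0.985 = 79
End of period: [27, 201, 170, 79]
Scenario A total after 4 periods: 477
Scenario B projection —
Period 1.
Births: 480 × 0.132 = 63, 280 × 0.164 = 46 → 109
20–39: 1290 × 0.968 = 1249
40–59: 480 × 0.98 = 470
60–79: 280 × 0.985 = 276
End of period: [109, 1249, 470, 276]
Period 2.
Births: 1249 × 0.132 = 165, 470 × 0.164 = 77 → 242
20–39: 109 × 0.968 = 106
40–59: 1249 × 0.98 = 1224
60–79: 470 × 0.985 = 463
End of period: [242, 106, 1224, 463]
Period 3.
Births: 106 × 0.132 = 14, 1224 × 0.164 = 201 → 215
20–39: 242 × 0.968 = 234
40–59: 106 × 0.98 = 104
60–79: 1224 × 0.985 = 1206
End of period: [215, 234, 104, 1206]
Period 4.
Births: 234 × 0.132 = 31, 104 × 0.164 = 17 → 48
20–39: 215 × 0.968 = 208
40–59: 234 × 0.98 = 229
60–79: 104 × 0.985 = 102
End of period: [48, 208, 229, 102]
Scenario B total after 4 periods: 587
Difference B − A = 587 − 477 = 110

110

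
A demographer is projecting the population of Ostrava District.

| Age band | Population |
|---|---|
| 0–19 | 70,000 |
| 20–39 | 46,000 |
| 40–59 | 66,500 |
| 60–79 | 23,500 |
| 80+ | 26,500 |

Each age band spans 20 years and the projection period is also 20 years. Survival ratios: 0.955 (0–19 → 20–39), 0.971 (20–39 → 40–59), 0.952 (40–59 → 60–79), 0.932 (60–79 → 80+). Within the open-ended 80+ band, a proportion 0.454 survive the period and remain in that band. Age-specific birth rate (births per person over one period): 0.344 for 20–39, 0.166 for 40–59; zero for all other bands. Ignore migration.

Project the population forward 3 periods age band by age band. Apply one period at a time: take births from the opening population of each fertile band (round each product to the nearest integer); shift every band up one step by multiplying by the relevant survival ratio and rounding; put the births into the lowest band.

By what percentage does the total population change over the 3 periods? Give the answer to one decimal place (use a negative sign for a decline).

Let band 1 be 0–19 through band 5 = 80+.
[period 1]
Births: 46000 × 0.344 = 15824  |  66500 × 0.166 = 11039 ⇒ total 26863
Band 2: 70000 × 0.955 = 66850
Band 3: 46000 × 0.971 = 44666
Band 4: 66500 × 0.952 = 63308
Band 5: 23500 × 0.932 + 26500 × 0.454 = 21902 + 12031 = 33933
Population now: 0–19=26863, 20–39=66850, 40–59=44666, 60–79=63308, 80+=33933
[period 2]
Births: 66850 × 0.344 = 22996  |  44666 × 0.166 = 7415 ⇒ total 30411
Band 2: 26863 × 0.955 = 25654
Band 3: 66850 × 0.971 = 64911
Band 4: 44666 × 0.952 = 42522
Band 5: 63308 × 0.932 + 33933 × 0.454 = 59003 + 15406 = 74409
Population now: 0–19=30411, 20–39=25654, 40–59=64911, 60–79=42522, 80+=74409
[period 3]
Births: 25654 × 0.344 = 8825  |  64911 × 0.166 = 10775 ⇒ total 19600
Band 2: 30411 × 0.955 = 29043
Band 3: 25654 × 0.971 = 24910
Band 4: 64911 × 0.952 = 61795
Band 5: 42522 × 0.932 + 74409 × 0.454 = 39631 + 33782 = 73413
Population now: 0–19=19600, 20–39=29043, 40–59=24910, 60–79=61795, 80+=73413
Total: 232500 → 208761; change = -23739; percentage change = -10.2%

-10.2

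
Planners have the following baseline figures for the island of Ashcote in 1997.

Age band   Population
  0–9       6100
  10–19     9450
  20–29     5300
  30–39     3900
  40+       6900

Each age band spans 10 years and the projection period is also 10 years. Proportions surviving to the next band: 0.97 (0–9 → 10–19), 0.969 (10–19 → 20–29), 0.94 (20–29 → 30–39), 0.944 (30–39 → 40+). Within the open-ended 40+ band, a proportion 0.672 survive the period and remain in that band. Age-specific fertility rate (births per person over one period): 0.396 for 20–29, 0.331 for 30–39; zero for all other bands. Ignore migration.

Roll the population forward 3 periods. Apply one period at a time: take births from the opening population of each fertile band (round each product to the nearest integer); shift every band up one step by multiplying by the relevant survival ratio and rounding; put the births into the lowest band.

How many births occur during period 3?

Period 1:
Births: 5300 × 0.396 = 2099, 3900 × 0.331 = 1291 → total 3390
10–19: 6100 × 0.97 = 5917
20–29: 9450 × 0.969 = 9157
30–39: 5300 × 0.94 = 4982
40+: 3900 × 0.944 + 6900 × 0.672 = 3682 + 4637 = 8319
End of period: [3390, 5917, 9157, 4982, 8319]
Period 2:
Births: 9157 × 0.396 = 3626, 4982 × 0.331 = 1649 → total 5275
10–19: 3390 × 0.97 = 3288
20–29: 5917 × 0.969 = 5734
30–39: 9157 × 0.94 = 8608
40+: 4982 × 0.944 + 8319 × 0.672 = 4703 + 5590 = 10293
End of period: [5275, 3288, 5734, 8608, 10293]
Period 3:
Births: 5734 × 0.396 = 2271, 8608 × 0.331 = 2849 → total 5120
10–19: 5275 × 0.97 = 5117
20–29: 3288 × 0.969 = 3186
30–39: 5734 × 0.94 = 5390
40+: 8608 × 0.944 + 10293 × 0.672 = 8126 + 6917 = 15043
End of period: [5120, 5117, 3186, 5390, 15043]

5120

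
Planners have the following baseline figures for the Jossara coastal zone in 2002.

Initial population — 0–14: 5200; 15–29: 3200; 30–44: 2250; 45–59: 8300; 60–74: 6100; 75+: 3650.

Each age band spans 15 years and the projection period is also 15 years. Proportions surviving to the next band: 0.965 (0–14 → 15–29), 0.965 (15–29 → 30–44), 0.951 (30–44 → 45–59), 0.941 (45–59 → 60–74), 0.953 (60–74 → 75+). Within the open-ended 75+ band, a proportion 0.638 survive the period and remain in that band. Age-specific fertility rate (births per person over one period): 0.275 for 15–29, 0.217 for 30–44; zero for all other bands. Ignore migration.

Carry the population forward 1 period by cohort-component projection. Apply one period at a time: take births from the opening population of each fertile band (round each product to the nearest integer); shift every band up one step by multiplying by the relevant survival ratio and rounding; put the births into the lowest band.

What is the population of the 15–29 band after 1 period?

5018

Let group 1 be 0–14 through group 6 = 75+.
Period 1:
Births: 3200 × 0.275 = 880 ; 2250 × 0.217 = 488 — total 1368
Group 2: 5200 × 0.965 = 5018
Group 3: 3200 × 0.965 = 3088
Group 4: 2250 × 0.951 = 2140
Group 5: 8300 × 0.941 = 7810
Group 6: 6100 × 0.953 + 3650 × 0.638 = 5813 + 2329 = 8142
Giving 1368 / 5018 / 3088 / 2140 / 7810 / 8142.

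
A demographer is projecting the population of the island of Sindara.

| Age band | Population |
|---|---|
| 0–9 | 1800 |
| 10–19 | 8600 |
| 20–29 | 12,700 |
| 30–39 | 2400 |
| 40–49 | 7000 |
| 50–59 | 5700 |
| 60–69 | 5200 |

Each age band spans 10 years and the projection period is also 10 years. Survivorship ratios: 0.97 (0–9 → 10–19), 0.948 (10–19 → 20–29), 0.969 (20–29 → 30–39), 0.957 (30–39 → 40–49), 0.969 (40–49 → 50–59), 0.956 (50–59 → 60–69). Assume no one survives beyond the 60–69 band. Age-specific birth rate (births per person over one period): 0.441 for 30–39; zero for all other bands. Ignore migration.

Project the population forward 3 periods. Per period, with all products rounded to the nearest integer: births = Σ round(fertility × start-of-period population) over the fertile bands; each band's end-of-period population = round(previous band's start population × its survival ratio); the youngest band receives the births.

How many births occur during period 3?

3484

Call the bands 1 to 7, youngest first.
After projecting period 1:
Births: 2400 * 0.441 = 1058
Band 2: 1800 * 0.97 = 1746
Band 3: 8600 * 0.948 = 8153
Band 4: 12700 * 0.969 = 12306
Band 5: 2400 * 0.957 = 2297
Band 6: 7000 * 0.969 = 6783
Band 7: 5700 * 0.956 = 5449
Giving 1058 / 1746 / 8153 / 12306 / 2297 / 6783 / 5449.
After projecting period 2:
Births: 12306 * 0.441 = 5427
Band 2: 1058 * 0.97 = 1026
Band 3: 1746 * 0.948 = 1655
Band 4: 8153 * 0.969 = 7900
Band 5: 12306 * 0.957 = 11777
Band 6: 2297 * 0.969 = 2226
Band 7: 6783 * 0.956 = 6485
Giving 5427 / 1026 / 1655 / 7900 / 11777 / 2226 / 6485.
After projecting period 3:
Births: 7900 * 0.441 = 3484
Band 2: 5427 * 0.97 = 5264
Band 3: 1026 * 0.948 = 973
Band 4: 1655 * 0.969 = 1604
Band 5: 7900 * 0.957 = 7560
Band 6: 11777 * 0.969 = 11412
Band 7: 2226 * 0.956 = 2128
Giving 3484 / 5264 / 973 / 1604 / 7560 / 11412 / 2128.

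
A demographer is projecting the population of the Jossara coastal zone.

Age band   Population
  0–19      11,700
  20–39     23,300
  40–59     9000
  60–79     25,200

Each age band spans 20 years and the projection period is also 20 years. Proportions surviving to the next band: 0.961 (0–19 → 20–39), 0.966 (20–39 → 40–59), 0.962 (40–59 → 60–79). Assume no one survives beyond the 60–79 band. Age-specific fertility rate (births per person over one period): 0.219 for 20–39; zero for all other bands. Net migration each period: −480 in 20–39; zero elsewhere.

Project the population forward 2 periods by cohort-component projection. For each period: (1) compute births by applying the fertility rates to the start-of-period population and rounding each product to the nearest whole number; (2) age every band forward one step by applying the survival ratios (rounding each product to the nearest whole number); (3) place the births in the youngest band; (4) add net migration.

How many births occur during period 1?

Period 1:
Births: 23300 * 0.219 = 5103
20–39: 11700 * 0.961 = 11244
40–59: 23300 * 0.966 = 22508
60–79: 9000 * 0.962 = 8658
Net migration: 20–39 − 480 → 10764
Population now: 0–19=5103, 20–39=10764, 40–59=22508, 60–79=8658

5103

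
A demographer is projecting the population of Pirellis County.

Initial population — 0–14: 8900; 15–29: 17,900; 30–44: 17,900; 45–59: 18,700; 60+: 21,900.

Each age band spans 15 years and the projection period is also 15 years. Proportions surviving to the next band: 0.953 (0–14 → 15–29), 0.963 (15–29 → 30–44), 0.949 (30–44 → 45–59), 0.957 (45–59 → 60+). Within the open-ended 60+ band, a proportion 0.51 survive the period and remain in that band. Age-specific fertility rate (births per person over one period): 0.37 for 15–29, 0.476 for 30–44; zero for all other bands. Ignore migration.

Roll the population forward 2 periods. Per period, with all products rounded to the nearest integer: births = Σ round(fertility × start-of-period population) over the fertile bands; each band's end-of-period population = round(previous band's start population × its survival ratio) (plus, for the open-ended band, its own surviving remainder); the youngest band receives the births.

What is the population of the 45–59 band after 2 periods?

Period 1:
Births: 17900 * 0.37 = 6623 ; 17900 * 0.476 = 8520 → total 15143
15–29: 8900 * 0.953 = 8482
30–44: 17900 * 0.963 = 17238
45–59: 17900 * 0.949 = 16987
60+: 18700 * 0.957 + 21900 * 0.51 = 17896 + 11169 = 29065
End of period: [15143, 8482, 17238, 16987, 29065]
Period 2:
Births: 8482 * 0.37 = 3138 ; 17238 * 0.476 = 8205 → total 11343
15–29: 15143 * 0.953 = 14431
30–44: 8482 * 0.963 = 8168
45–59: 17238 * 0.949 = 16359
60+: 16987 * 0.957 + 29065 * 0.51 = 16257 + 14823 = 31080
End of period: [11343, 14431, 8168, 16359, 31080]

16359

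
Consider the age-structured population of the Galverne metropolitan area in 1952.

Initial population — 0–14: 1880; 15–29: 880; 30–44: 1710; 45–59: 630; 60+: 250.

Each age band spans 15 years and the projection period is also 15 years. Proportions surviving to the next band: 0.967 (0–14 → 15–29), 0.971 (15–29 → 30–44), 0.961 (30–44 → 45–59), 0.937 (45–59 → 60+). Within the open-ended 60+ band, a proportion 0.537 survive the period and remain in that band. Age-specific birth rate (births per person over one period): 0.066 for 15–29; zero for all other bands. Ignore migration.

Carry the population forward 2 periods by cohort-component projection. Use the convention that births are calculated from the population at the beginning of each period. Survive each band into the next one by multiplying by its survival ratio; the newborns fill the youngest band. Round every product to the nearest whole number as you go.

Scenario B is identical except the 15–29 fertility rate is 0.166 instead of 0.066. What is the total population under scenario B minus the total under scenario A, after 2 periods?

Numbering the bands 1..5 from youngest to oldest:
— Period 1 —
Births: 880 × 0.066 = 58
Band 2: 1880 × 0.967 = 1818
Band 3: 880 × 0.971 = 854
Band 4: 1710 × 0.961 = 1643
Band 5: 630 × 0.937 + 250 × 0.537 = 590 + 134 = 724
End of period: [58, 1818, 854, 1643, 724]
— Period 2 —
Births: 1818 × 0.066 = 120
Band 2: 58 × 0.967 = 56
Band 3: 1818 × 0.971 = 1765
Band 4: 854 × 0.961 = 821
Band 5: 1643 × 0.937 + 724 × 0.537 = 1539 + 389 = 1928
End of period: [120, 56, 1765, 821, 1928]
Scenario A total after 2 periods: 4690
Scenario B projection —
— Period 1 —
Births: 880 × 0.166 = 146
Band 2: 1880 × 0.967 = 1818
Band 3: 880 × 0.971 = 854
Band 4: 1710 × 0.961 = 1643
Band 5: 630 × 0.937 + 250 × 0.537 = 590 + 134 = 724
End of period: [146, 1818, 854, 1643, 724]
— Period 2 —
Births: 1818 × 0.166 = 302
Band 2: 146 × 0.967 = 141
Band 3: 1818 × 0.971 = 1765
Band 4: 854 × 0.961 = 821
Band 5: 1643 × 0.937 + 724 × 0.537 = 1539 + 389 = 1928
End of period: [302, 141, 1765, 821, 1928]
Scenario B total after 2 periods: 4957
Difference B − A = 4957 − 4690 = 267

267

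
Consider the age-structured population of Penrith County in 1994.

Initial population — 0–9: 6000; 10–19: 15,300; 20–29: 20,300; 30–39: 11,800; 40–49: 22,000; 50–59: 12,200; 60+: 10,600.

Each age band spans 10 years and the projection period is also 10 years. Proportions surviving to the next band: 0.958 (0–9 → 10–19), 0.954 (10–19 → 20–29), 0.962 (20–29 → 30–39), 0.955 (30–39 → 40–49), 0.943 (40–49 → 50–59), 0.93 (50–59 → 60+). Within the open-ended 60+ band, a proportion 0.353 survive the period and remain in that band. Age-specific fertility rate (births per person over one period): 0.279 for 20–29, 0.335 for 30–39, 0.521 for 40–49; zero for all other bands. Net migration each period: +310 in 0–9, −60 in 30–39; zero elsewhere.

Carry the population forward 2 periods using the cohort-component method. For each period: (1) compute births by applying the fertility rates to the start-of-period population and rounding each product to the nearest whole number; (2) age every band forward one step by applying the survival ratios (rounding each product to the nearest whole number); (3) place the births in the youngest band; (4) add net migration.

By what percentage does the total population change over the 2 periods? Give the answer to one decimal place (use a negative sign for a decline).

12.6

Let group 1 be 0–9 through group 7 = 60+.
After projecting period 1:
Births: 20300 * 0.279 = 5664  |  11800 * 0.335 = 3953  |  22000 * 0.521 = 11462 ⇒ total 21079
Group 2: 6000 * 0.958 = 5748
Group 3: 15300 * 0.954 = 14596
Group 4: 20300 * 0.962 = 19529
Group 5: 11800 * 0.955 = 11269
Group 6: 22000 * 0.943 = 20746
Group 7: 12200 * 0.93 + 10600 * 0.353 = 11346 + 3742 = 15088
Net migration: Group 1 + 310 → 21389; Group 4 − 60 → 19469
→ [21389, 5748, 14596, 19469, 11269, 20746, 15088]
After projecting period 2:
Births: 14596 * 0.279 = 4072  |  19469 * 0.335 = 6522  |  11269 * 0.521 = 5871 ⇒ total 16465
Group 2: 21389 * 0.958 = 20491
Group 3: 5748 * 0.954 = 5484
Group 4: 14596 * 0.962 = 14041
Group 5: 19469 * 0.955 = 18593
Group 6: 11269 * 0.943 = 10627
Group 7: 20746 * 0.93 + 15088 * 0.353 = 19294 + 5326 = 24620
Net migration: Group 1 + 310 → 16775; Group 4 − 60 → 13981
→ [16775, 20491, 5484, 13981, 18593, 10627, 24620]
Total: 98200 → 110571; change = 12371; percentage change = 12.6%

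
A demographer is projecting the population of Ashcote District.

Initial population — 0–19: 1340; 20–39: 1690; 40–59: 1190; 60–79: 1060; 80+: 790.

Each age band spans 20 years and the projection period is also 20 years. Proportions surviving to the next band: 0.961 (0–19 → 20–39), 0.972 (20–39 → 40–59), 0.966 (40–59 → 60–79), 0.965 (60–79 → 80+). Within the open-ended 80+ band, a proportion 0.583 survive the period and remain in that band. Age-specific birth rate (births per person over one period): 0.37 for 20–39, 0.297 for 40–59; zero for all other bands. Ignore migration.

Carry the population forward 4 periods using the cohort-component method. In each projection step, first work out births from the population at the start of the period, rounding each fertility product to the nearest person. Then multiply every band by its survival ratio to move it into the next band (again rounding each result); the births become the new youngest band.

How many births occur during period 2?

965

Period 1.
Births: 1690 × 0.37 = 625  |  1190 × 0.297 = 353 — total 978
20–39: 1340 × 0.961 = 1288
40–59: 1690 × 0.972 = 1643
60–79: 1190 × 0.966 = 1150
80+: 1060 × 0.965 + 790 × 0.583 = 1023 + 461 = 1484
End of period: [978, 1288, 1643, 1150, 1484]
Period 2.
Births: 1288 × 0.37 = 477  |  1643 × 0.297 = 488 — total 965
20–39: 978 × 0.961 = 940
40–59: 1288 × 0.972 = 1252
60–79: 1643 × 0.966 = 1587
80+: 1150 × 0.965 + 1484 × 0.583 = 1110 + 865 = 1975
End of period: [965, 940, 1252, 1587, 1975]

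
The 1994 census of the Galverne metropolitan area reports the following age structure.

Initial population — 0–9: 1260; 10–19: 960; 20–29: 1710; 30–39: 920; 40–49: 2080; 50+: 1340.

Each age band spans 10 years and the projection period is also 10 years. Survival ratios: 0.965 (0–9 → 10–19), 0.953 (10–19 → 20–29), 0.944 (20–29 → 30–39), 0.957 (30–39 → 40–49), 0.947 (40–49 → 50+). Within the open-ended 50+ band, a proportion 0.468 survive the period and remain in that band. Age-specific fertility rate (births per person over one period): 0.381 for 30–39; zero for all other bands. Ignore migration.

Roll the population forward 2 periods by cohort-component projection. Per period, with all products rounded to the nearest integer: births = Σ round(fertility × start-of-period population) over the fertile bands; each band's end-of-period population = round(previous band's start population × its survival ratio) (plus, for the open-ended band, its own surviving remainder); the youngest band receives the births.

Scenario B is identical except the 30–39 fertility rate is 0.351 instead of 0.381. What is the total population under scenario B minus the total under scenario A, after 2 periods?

-75

Period 1:
Births: 920 × 0.381 = 351
10–19: 1260 × 0.965 = 1216
20–29: 960 × 0.953 = 915
30–39: 1710 × 0.944 = 1614
40–49: 920 × 0.957 = 880
50+: 2080 × 0.947 + 1340 × 0.468 = 1970 + 627 = 2597
Population now: 0–9=351, 10–19=1216, 20–29=915, 30–39=1614, 40–49=880, 50+=2597
Period 2:
Births: 1614 × 0.381 = 615
10–19: 351 × 0.965 = 339
20–29: 1216 × 0.953 = 1159
30–39: 915 × 0.944 = 864
40–49: 1614 × 0.957 = 1545
50+: 880 × 0.947 + 2597 × 0.468 = 833 + 1215 = 2048
Population now: 0–9=615, 10–19=339, 20–29=1159, 30–39=864, 40–49=1545, 50+=2048
Scenario A total after 2 periods: 6570
Scenario B projection —
Period 1:
Births: 920 × 0.351 = 323
10–19: 1260 × 0.965 = 1216
20–29: 960 × 0.953 = 915
30–39: 1710 × 0.944 = 1614
40–49: 920 × 0.957 = 880
50+: 2080 × 0.947 + 1340 × 0.468 = 1970 + 627 = 2597
Population now: 0–9=323, 10–19=1216, 20–29=915, 30–39=1614, 40–49=880, 50+=2597
Period 2:
Births: 1614 × 0.351 = 567
10–19: 323 × 0.965 = 312
20–29: 1216 × 0.953 = 1159
30–39: 915 × 0.944 = 864
40–49: 1614 × 0.957 = 1545
50+: 880 × 0.947 + 2597 × 0.468 = 833 + 1215 = 2048
Population now: 0–9=567, 10–19=312, 20–29=1159, 30–39=864, 40–49=1545, 50+=2048
Scenario B total after 2 periods: 6495
Difference B − A = 6495 − 6570 = -75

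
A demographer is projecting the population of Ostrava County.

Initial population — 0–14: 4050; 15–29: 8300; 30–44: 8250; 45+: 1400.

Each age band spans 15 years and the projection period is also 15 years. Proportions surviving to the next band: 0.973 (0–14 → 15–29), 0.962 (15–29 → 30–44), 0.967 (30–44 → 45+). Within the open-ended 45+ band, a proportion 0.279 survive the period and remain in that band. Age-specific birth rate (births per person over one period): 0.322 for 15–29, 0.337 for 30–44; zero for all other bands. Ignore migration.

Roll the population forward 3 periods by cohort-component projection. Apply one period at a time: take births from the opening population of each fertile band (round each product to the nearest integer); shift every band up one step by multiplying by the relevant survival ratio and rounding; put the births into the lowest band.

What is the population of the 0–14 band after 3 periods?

Period 1.
Births: 8300 * 0.322 = 2673, 8250 * 0.337 = 2780 ⇒ total 5453
15–29: 4050 * 0.973 = 3941
30–44: 8300 * 0.962 = 7985
45+: 8250 * 0.967 + 1400 * 0.279 = 7978 + 391 = 8369
Population now: 0–14=5453, 15–29=3941, 30–44=7985, 45+=8369
Period 2.
Births: 3941 * 0.322 = 1269, 7985 * 0.337 = 2691 ⇒ total 3960
15–29: 5453 * 0.973 = 5306
30–44: 3941 * 0.962 = 3791
45+: 7985 * 0.967 + 8369 * 0.279 = 7721 + 2335 = 10056
Population now: 0–14=3960, 15–29=5306, 30–44=3791, 45+=10056
Period 3.
Births: 5306 * 0.322 = 1709, 3791 * 0.337 = 1278 ⇒ total 2987
15–29: 3960 * 0.973 = 3853
30–44: 5306 * 0.962 = 5104
45+: 3791 * 0.967 + 10056 * 0.279 = 3666 + 2806 = 6472
Population now: 0–14=2987, 15–29=3853, 30–44=5104, 45+=6472

2987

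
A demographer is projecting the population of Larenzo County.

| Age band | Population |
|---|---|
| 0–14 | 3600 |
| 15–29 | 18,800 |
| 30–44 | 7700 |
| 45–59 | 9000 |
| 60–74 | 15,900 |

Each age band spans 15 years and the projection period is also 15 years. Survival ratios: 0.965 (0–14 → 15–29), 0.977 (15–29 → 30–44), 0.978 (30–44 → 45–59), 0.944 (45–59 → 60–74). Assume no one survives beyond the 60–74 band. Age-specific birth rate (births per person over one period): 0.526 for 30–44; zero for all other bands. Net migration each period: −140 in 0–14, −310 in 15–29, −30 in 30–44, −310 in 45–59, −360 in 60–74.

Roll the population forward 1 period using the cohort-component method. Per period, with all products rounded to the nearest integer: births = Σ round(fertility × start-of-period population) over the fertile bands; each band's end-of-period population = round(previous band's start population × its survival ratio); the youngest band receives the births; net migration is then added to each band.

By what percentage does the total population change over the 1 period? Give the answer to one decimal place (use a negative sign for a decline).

-25.9

Let group 1 be 0–14 through group 5 = 60–74.
Period 1.
Births: 7700 × 0.526 = 4050
Group 2: 3600 × 0.965 = 3474
Group 3: 18800 × 0.977 = 18368
Group 4: 7700 × 0.978 = 7531
Group 5: 9000 × 0.944 = 8496
Net migration: Group 1 − 140 → 3910; Group 2 − 310 → 3164; Group 3 − 30 → 18338; Group 4 − 310 → 7221; Group 5 − 360 → 8136
→ [3910, 3164, 18338, 7221, 8136]
Total: 55000 → 40769; change = -14231; percentage change = -25.9%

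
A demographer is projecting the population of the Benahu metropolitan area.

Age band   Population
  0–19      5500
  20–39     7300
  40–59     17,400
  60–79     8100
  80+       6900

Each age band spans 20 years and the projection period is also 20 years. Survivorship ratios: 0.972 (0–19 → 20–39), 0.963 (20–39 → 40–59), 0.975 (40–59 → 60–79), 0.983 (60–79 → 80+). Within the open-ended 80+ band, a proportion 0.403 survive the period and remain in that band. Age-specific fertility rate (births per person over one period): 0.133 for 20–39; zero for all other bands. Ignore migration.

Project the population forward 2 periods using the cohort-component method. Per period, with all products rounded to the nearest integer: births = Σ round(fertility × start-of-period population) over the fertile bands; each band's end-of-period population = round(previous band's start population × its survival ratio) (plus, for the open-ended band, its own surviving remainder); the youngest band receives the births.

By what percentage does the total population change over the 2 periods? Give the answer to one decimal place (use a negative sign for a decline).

Let band 1 be 0–19 through band 5 = 80+.
Period 1.
Births: 7300 * 0.133 = 971
Band 2: 5500 * 0.972 = 5346
Band 3: 7300 * 0.963 = 7030
Band 4: 17400 * 0.975 = 16965
Band 5: 8100 * 0.983 + 6900 * 0.403 = 7962 + 2781 = 10743
Population now: 0–19=971, 20–39=5346, 40–59=7030, 60–79=16965, 80+=10743
Period 2.
Births: 5346 * 0.133 = 711
Band 2: 971 * 0.972 = 944
Band 3: 5346 * 0.963 = 5148
Band 4: 7030 * 0.975 = 6854
Band 5: 16965 * 0.983 + 10743 * 0.403 = 16677 + 4329 = 21006
Population now: 0–19=711, 20–39=944, 40–59=5148, 60–79=6854, 80+=21006
Total: 45200 → 34663; change = -10537; percentage change = -23.3%

-23.3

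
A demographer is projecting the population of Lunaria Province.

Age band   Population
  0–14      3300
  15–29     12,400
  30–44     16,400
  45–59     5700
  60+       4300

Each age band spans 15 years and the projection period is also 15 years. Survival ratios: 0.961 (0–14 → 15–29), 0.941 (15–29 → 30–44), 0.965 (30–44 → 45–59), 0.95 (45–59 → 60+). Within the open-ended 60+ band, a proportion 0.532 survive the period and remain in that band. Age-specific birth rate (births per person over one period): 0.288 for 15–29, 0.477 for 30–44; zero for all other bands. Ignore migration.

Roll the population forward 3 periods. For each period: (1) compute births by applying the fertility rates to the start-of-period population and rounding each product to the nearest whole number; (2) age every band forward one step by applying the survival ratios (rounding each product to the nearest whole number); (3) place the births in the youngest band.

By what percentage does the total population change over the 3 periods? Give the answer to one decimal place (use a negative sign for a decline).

Numbering the bands 1..5 from youngest to oldest:
— Period 1 —
Births: 12400 × 0.288 = 3571, 16400 × 0.477 = 7823 — total 11394
Band 2: 3300 × 0.961 = 3171
Band 3: 12400 × 0.941 = 11668
Band 4: 16400 × 0.965 = 15826
Band 5: 5700 × 0.95 + 4300 × 0.532 = 5415 + 2288 = 7703
Giving 11394 / 3171 / 11668 / 15826 / 7703.
— Period 2 —
Births: 3171 × 0.288 = 913, 11668 × 0.477 = 5566 — total 6479
Band 2: 11394 × 0.961 = 10950
Band 3: 3171 × 0.941 = 2984
Band 4: 11668 × 0.965 = 11260
Band 5: 15826 × 0.95 + 7703 × 0.532 = 15035 + 4098 = 19133
Giving 6479 / 10950 / 2984 / 11260 / 19133.
— Period 3 —
Births: 10950 × 0.288 = 3154, 2984 × 0.477 = 1423 — total 4577
Band 2: 6479 × 0.961 = 6226
Band 3: 10950 × 0.941 = 10304
Band 4: 2984 × 0.965 = 2880
Band 5: 11260 × 0.95 + 19133 × 0.532 = 10697 + 10179 = 20876
Giving 4577 / 6226 / 10304 / 2880 / 20876.
Total: 42100 → 44863; change = 2763; percentage change = 6.6%

6.6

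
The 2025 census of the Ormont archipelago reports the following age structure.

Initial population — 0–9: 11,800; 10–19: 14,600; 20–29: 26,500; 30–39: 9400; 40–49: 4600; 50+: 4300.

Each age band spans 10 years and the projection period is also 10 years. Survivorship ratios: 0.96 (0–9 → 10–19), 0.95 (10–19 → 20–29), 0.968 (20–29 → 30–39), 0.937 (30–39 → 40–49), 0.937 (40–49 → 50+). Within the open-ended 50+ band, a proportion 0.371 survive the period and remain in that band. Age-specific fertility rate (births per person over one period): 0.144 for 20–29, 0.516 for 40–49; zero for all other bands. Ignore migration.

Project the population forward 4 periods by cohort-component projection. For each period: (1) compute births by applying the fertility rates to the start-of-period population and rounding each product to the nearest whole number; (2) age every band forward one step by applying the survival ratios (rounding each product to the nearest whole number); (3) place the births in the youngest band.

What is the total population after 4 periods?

63471

Call the groups 1 to 6, youngest first.
After projecting period 1:
Births: 26500 × 0.144 = 3816, 4600 × 0.516 = 2374 ⇒ total 6190
Group 2: 11800 × 0.96 = 11328
Group 3: 14600 × 0.95 = 13870
Group 4: 26500 × 0.968 = 25652
Group 5: 9400 × 0.937 = 8808
Group 6: 4600 × 0.937 + 4300 × 0.371 = 4310 + 1595 = 5905
Population now: 0–9=6190, 10–19=11328, 20–29=13870, 30–39=25652, 40–49=8808, 50+=5905
After projecting period 2:
Births: 13870 × 0.144 = 1997, 8808 × 0.516 = 4545 ⇒ total 6542
Group 2: 6190 × 0.96 = 5942
Group 3: 11328 × 0.95 = 10762
Group 4: 13870 × 0.968 = 13426
Group 5: 25652 × 0.937 = 24036
Group 6: 8808 × 0.937 + 5905 × 0.371 = 8253 + 2191 = 10444
Population now: 0–9=6542, 10–19=5942, 20–29=10762, 30–39=13426, 40–49=24036, 50+=10444
After projecting period 3:
Births: 10762 × 0.144 = 1550, 24036 × 0.516 = 12403 ⇒ total 13953
Group 2: 6542 × 0.96 = 6280
Group 3: 5942 × 0.95 = 5645
Group 4: 10762 × 0.968 = 10418
Group 5: 13426 × 0.937 = 12580
Group 6: 24036 × 0.937 + 10444 × 0.371 = 22522 + 3875 = 26397
Population now: 0–9=13953, 10–19=6280, 20–29=5645, 30–39=10418, 40–49=12580, 50+=26397
After projecting period 4:
Births: 5645 × 0.144 = 813, 12580 × 0.516 = 6491 ⇒ total 7304
Group 2: 13953 × 0.96 = 13395
Group 3: 6280 × 0.95 = 5966
Group 4: 5645 × 0.968 = 5464
Group 5: 10418 × 0.937 = 9762
Group 6: 12580 × 0.937 + 26397 × 0.371 = 11787 + 9793 = 21580
Population now: 0–9=7304, 10–19=13395, 20–29=5966, 30–39=5464, 40–49=9762, 50+=21580
Total after period 4: 7304 + 13395 + 5966 + 5464 + 9762 + 21580 = 63471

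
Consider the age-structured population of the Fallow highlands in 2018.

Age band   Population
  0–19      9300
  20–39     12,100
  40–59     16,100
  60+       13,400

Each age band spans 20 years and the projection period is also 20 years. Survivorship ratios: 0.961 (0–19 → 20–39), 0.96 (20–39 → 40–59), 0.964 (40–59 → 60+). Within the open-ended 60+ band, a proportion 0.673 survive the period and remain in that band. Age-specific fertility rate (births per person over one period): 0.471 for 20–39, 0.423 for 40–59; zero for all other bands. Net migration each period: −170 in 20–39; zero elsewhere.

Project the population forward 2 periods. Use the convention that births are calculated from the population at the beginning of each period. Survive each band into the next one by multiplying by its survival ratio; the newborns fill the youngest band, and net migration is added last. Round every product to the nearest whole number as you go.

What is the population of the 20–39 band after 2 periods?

11851

Numbering the bands 1..4 from youngest to oldest:
[period 1]
Births: 12100 * 0.471 = 5699, 16100 * 0.423 = 6810 — total 12509
Band 2: 9300 * 0.961 = 8937
Band 3: 12100 * 0.96 = 11616
Band 4: 16100 * 0.964 + 13400 * 0.673 = 15520 + 9018 = 24538
Net migration: Band 2 − 170 → 8767
Population now: 0–19=12509, 20–39=8767, 40–59=11616, 60+=24538
[period 2]
Births: 8767 * 0.471 = 4129, 11616 * 0.423 = 4914 — total 9043
Band 2: 12509 * 0.961 = 12021
Band 3: 8767 * 0.96 = 8416
Band 4: 11616 * 0.964 + 24538 * 0.673 = 11198 + 16514 = 27712
Net migration: Band 2 − 170 → 11851
Population now: 0–19=9043, 20–39=11851, 40–59=8416, 60+=27712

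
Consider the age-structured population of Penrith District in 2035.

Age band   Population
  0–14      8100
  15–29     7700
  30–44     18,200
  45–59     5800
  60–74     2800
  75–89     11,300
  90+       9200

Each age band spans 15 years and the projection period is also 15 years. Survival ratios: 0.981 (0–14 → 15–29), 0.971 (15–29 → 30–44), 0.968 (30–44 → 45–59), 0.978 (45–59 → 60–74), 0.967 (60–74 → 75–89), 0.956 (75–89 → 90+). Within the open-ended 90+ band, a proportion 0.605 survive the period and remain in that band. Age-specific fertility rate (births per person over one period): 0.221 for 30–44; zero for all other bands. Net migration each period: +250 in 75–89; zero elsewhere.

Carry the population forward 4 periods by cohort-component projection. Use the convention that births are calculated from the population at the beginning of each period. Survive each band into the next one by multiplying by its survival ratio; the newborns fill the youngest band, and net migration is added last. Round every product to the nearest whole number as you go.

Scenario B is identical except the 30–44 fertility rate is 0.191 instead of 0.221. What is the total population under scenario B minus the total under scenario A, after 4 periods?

Call the groups 1 to 7, youngest first.
Period 1:
Births: 18200 × 0.221 = 4022
Group 2: 8100 × 0.981 = 7946
Group 3: 7700 × 0.971 = 7477
Group 4: 18200 × 0.968 = 17618
Group 5: 5800 × 0.978 = 5672
Group 6: 2800 × 0.967 = 2708
Group 7: 11300 × 0.956 + 9200 × 0.605 = 10803 + 5566 = 16369
Net migration: Group 6 + 250 → 2958
End of period: [4022, 7946, 7477, 17618, 5672, 2958, 16369]
Period 2:
Births: 7477 × 0.221 = 1652
Group 2: 4022 × 0.981 = 3946
Group 3: 7946 × 0.971 = 7716
Group 4: 7477 × 0.968 = 7238
Group 5: 17618 × 0.978 = 17230
Group 6: 5672 × 0.967 = 5485
Group 7: 2958 × 0.956 + 16369 × 0.605 = 2828 + 9903 = 12731
Net migration: Group 6 + 250 → 5735
End of period: [1652, 3946, 7716, 7238, 17230, 5735, 12731]
Period 3:
Births: 7716 × 0.221 = 1705
Group 2: 1652 × 0.981 = 1621
Group 3: 3946 × 0.971 = 3832
Group 4: 7716 × 0.968 = 7469
Group 5: 7238 × 0.978 = 7079
Group 6: 17230 × 0.967 = 16661
Group 7: 5735 × 0.956 + 12731 × 0.605 = 5483 + 7702 = 13185
Net migration: Group 6 + 250 → 16911
End of period: [1705, 1621, 3832, 7469, 7079, 16911, 13185]
Period 4:
Births: 3832 × 0.221 = 847
Group 2: 1705 × 0.981 = 1673
Group 3: 1621 × 0.971 = 1574
Group 4: 3832 × 0.968 = 3709
Group 5: 7469 × 0.978 = 7305
Group 6: 7079 × 0.967 = 6845
Group 7: 16911 × 0.956 + 13185 × 0.605 = 16167 + 7977 = 24144
Net migration: Group 6 + 250 → 7095
End of period: [847, 1673, 1574, 3709, 7305, 7095, 24144]
Scenario A total after 4 periods: 46347
Scenario B projection —
Period 1:
Births: 18200 × 0.191 = 3476
Group 2: 8100 × 0.981 = 7946
Group 3: 7700 × 0.971 = 7477
Group 4: 18200 × 0.968 = 17618
Group 5: 5800 × 0.978 = 5672
Group 6: 2800 × 0.967 = 2708
Group 7: 11300 × 0.956 + 9200 × 0.605 = 10803 + 5566 = 16369
Net migration: Group 6 + 250 → 2958
End of period: [3476, 7946, 7477, 17618, 5672, 2958, 16369]
Period 2:
Births: 7477 × 0.191 = 1428
Group 2: 3476 × 0.981 = 3410
Group 3: 7946 × 0.971 = 7716
Group 4: 7477 × 0.968 = 7238
Group 5: 17618 × 0.978 = 17230
Group 6: 5672 × 0.967 = 5485
Group 7: 2958 × 0.956 + 16369 × 0.605 = 2828 + 9903 = 12731
Net migration: Group 6 + 250 → 5735
End of period: [1428, 3410, 7716, 7238, 17230, 5735, 12731]
Period 3:
Births: 7716 × 0.191 = 1474
Group 2: 1428 × 0.981 = 1401
Group 3: 3410 × 0.971 = 3311
Group 4: 7716 × 0.968 = 7469
Group 5: 7238 × 0.978 = 7079
Group 6: 17230 × 0.967 = 16661
Group 7: 5735 × 0.956 + 12731 × 0.605 = 5483 + 7702 = 13185
Net migration: Group 6 + 250 → 16911
End of period: [1474, 1401, 3311, 7469, 7079, 16911, 13185]
Period 4:
Births: 3311 × 0.191 = 632
Group 2: 1474 × 0.981 = 1446
Group 3: 1401 × 0.971 = 1360
Group 4: 3311 × 0.968 = 3205
Group 5: 7469 × 0.978 = 7305
Group 6: 7079 × 0.967 = 6845
Group 7: 16911 × 0.956 + 13185 × 0.605 = 16167 + 7977 = 24144
Net migration: Group 6 + 250 → 7095
End of period: [632, 1446, 1360, 3205, 7305, 7095, 24144]
Scenario B total after 4 periods: 45187
Difference B − A = 45187 − 46347 = -1160

-1160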